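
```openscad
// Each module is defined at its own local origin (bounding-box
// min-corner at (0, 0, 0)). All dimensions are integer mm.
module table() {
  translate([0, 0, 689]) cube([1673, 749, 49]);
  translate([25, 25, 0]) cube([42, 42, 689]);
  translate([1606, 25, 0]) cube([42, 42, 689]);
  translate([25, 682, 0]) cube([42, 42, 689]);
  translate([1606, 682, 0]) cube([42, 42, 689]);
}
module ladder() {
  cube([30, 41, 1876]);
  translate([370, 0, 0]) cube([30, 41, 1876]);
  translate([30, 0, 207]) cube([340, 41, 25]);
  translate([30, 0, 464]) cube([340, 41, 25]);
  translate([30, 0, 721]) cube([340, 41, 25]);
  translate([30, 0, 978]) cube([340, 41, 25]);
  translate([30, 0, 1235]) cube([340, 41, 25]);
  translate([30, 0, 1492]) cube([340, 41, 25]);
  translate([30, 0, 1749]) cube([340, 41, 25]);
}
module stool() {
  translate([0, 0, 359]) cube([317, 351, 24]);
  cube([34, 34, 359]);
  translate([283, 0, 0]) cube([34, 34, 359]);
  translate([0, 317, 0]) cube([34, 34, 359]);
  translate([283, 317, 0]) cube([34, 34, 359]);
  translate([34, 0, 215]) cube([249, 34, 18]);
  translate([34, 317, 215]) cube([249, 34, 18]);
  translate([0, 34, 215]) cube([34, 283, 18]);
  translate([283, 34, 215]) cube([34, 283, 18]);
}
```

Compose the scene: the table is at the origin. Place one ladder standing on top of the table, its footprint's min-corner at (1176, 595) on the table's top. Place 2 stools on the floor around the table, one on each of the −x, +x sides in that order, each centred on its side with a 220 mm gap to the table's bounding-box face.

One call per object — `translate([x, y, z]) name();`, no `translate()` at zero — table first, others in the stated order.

table();
translate([1176, 595, 738]) ladder();
translate([-537, 199, 0]) stool();
translate([1893, 199, 0]) stool();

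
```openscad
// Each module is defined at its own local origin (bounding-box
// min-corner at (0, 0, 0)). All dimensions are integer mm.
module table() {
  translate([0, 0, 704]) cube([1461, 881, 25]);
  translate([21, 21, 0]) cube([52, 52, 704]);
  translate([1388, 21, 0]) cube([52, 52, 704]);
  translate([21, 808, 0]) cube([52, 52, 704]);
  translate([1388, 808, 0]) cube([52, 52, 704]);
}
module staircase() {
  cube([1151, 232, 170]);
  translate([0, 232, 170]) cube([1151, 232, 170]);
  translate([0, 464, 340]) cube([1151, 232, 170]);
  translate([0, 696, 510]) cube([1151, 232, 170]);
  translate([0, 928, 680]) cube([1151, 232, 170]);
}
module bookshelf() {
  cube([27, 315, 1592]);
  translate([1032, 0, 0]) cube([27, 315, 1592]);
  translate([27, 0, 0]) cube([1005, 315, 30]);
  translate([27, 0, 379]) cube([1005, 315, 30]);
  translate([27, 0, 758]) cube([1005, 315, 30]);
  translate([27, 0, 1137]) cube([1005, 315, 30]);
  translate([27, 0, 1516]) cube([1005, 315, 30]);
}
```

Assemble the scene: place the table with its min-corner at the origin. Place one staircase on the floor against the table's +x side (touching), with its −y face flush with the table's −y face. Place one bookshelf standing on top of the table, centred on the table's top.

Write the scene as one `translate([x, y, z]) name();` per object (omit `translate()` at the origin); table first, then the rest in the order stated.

table();
translate([1461, 0, 0]) staircase();
translate([201, 283, 729]) bookshelf();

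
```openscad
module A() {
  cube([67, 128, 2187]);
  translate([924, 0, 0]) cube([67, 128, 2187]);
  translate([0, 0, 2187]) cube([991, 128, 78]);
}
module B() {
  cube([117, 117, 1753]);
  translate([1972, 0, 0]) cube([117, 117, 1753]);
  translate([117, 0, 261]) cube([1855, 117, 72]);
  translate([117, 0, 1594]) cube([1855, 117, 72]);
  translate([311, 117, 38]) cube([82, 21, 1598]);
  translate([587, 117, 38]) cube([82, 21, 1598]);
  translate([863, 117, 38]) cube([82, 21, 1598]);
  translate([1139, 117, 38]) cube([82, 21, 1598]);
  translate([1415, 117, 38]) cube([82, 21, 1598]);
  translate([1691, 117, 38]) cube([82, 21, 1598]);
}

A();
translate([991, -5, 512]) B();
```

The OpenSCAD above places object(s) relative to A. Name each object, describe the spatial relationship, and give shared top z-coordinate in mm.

A is a door frame. B is a fence section. The fence section is beside the door frame with their tops flush at z = 2265. The shared top z-coordinate is 2265 mm.

Both tops at z = 2265 mm.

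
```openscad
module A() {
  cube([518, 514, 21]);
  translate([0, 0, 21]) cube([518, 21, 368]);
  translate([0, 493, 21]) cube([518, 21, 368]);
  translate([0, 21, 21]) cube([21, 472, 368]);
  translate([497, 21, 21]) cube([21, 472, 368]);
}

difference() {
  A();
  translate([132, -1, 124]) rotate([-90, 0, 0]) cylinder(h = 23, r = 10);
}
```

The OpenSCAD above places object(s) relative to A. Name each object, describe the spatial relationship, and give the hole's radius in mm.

The subtracted cylinder has r = 10 mm.

A is an open box. The open box has a circular hole through its front wall. The hole's radius is 10 mm.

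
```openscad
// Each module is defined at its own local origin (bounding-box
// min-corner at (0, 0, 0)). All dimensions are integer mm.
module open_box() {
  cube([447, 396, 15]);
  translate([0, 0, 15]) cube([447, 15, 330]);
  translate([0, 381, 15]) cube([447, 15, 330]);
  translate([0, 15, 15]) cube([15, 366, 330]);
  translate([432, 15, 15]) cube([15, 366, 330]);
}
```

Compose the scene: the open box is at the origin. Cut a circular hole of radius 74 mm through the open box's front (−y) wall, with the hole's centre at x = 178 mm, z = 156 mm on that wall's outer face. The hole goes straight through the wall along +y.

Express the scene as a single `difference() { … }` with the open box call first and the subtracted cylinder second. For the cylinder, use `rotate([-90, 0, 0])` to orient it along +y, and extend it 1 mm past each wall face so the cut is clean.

difference() {
  open_box();
  translate([178, -1, 156]) rotate([-90, 0, 0]) cylinder(h = 17, r = 74);
}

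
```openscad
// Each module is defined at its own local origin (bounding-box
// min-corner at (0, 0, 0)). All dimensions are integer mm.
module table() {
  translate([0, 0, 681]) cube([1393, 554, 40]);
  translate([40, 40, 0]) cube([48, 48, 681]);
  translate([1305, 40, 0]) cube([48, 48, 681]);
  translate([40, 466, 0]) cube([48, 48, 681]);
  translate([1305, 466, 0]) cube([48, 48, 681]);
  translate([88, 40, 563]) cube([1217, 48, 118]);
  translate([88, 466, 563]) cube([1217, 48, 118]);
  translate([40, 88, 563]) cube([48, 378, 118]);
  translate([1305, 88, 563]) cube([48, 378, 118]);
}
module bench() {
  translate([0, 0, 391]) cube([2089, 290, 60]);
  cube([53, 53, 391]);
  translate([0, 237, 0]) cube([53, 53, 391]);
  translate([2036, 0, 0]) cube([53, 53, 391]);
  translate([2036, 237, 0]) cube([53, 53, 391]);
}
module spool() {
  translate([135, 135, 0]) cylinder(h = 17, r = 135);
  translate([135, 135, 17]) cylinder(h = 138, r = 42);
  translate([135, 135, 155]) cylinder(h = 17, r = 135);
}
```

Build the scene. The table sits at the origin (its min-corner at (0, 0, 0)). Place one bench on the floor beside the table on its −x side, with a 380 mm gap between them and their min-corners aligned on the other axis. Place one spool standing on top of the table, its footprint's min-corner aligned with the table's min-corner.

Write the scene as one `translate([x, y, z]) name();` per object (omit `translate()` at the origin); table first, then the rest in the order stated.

table();
translate([-2469, 0, 0]) bench();
translate([0, 0, 721]) spool();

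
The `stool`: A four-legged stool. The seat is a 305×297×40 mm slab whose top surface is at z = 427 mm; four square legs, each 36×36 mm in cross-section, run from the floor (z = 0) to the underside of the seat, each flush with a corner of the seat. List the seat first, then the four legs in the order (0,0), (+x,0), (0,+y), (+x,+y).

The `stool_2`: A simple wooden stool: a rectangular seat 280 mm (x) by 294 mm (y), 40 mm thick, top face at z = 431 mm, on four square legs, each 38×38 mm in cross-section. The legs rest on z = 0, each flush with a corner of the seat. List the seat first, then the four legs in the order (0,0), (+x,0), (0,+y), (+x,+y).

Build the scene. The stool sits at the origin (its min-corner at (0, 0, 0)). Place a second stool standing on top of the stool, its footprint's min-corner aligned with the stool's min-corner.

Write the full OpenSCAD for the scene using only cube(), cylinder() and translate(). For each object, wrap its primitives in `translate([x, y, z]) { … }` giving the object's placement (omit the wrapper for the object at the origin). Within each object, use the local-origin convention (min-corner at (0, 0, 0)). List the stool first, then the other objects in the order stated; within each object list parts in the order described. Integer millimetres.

translate([0, 0, 387]) cube([305, 297, 40]);
cube([36, 36, 387]);
translate([269, 0, 0]) cube([36, 36, 387]);
translate([0, 261, 0]) cube([36, 36, 387]);
translate([269, 261, 0]) cube([36, 36, 387]);
translate([0, 0, 427]) {
  translate([0, 0, 391]) cube([280, 294, 40]);
  cube([38, 38, 391]);
  translate([242, 0, 0]) cube([38, 38, 391]);
  translate([0, 256, 0]) cube([38, 38, 391]);
  translate([242, 256, 0]) cube([38, 38, 391]);
}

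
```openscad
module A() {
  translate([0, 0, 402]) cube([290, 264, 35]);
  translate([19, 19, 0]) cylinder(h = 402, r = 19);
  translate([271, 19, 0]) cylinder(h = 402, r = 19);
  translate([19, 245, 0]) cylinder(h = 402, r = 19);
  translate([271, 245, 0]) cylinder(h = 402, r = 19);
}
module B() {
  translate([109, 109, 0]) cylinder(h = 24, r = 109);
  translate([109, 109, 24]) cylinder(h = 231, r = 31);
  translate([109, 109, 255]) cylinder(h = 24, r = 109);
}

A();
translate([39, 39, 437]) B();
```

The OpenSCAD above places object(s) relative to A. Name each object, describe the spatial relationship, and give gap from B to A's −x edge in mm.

The spool's min-x is at 39; the stool's min-x is 0; gap = 39 mm.

A is a stool. B is a spool. The spool is on top of the stool. The gap from the spool to the stool's −x edge is 39 mm.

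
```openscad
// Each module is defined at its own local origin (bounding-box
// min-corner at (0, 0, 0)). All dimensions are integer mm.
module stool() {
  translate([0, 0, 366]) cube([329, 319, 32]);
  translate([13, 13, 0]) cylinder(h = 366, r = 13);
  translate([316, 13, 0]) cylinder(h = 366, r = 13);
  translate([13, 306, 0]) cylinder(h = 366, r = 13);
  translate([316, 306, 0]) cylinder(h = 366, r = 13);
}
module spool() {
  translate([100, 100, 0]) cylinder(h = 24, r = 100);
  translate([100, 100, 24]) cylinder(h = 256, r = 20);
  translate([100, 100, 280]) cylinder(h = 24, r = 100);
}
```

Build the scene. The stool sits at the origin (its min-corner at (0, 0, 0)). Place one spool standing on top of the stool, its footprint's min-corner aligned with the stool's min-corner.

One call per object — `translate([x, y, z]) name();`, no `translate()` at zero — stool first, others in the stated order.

stool();
translate([0, 0, 398]) spool();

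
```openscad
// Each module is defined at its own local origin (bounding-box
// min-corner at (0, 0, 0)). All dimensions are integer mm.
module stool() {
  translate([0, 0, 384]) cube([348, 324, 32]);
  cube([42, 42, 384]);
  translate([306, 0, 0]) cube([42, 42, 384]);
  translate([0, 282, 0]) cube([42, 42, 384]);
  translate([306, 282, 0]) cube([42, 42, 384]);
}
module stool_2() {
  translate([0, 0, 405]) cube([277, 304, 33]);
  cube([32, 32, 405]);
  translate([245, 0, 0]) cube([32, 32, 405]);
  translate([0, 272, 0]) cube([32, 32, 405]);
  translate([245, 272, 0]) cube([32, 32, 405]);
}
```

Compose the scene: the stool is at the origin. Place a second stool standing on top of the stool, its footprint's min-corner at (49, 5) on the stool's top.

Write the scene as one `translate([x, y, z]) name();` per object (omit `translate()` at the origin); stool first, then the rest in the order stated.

stool();
translate([49, 5, 416]) stool_2();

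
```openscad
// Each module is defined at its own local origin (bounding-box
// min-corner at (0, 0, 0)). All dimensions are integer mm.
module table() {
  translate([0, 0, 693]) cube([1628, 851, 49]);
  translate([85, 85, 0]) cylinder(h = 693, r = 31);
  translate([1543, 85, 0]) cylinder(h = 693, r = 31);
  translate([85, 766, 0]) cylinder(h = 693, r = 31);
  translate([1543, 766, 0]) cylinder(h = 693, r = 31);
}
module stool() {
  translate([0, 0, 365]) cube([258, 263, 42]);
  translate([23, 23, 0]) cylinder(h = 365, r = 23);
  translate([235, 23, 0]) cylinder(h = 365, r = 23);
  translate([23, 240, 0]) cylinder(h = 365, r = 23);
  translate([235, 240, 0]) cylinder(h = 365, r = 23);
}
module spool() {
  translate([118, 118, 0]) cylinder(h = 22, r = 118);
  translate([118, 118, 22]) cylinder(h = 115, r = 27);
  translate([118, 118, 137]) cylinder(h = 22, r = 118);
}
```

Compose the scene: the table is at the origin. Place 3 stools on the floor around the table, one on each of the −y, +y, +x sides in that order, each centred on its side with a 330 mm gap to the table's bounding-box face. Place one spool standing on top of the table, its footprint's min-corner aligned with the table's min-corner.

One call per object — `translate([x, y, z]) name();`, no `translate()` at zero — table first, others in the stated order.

table();
translate([685, -593, 0]) stool();
translate([685, 1181, 0]) stool();
translate([1958, 294, 0]) stool();
translate([0, 0, 742]) spool();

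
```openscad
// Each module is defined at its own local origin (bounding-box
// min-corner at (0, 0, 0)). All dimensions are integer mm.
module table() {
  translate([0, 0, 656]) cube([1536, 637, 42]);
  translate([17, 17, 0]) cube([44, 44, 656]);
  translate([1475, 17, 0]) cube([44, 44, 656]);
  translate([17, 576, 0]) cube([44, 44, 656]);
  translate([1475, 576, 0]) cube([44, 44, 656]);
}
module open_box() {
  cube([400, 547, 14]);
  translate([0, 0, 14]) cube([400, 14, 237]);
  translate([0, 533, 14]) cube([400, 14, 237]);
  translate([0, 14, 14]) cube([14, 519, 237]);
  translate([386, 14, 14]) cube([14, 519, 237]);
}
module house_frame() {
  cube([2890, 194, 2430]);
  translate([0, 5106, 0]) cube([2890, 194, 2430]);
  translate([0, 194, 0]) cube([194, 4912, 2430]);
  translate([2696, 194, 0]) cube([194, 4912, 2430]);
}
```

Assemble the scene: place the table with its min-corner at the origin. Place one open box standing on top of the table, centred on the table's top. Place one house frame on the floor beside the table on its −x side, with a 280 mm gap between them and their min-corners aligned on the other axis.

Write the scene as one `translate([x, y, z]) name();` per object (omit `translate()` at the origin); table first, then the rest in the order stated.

table();
translate([568, 45, 698]) open_box();
translate([-3170, 0, 0]) house_frame();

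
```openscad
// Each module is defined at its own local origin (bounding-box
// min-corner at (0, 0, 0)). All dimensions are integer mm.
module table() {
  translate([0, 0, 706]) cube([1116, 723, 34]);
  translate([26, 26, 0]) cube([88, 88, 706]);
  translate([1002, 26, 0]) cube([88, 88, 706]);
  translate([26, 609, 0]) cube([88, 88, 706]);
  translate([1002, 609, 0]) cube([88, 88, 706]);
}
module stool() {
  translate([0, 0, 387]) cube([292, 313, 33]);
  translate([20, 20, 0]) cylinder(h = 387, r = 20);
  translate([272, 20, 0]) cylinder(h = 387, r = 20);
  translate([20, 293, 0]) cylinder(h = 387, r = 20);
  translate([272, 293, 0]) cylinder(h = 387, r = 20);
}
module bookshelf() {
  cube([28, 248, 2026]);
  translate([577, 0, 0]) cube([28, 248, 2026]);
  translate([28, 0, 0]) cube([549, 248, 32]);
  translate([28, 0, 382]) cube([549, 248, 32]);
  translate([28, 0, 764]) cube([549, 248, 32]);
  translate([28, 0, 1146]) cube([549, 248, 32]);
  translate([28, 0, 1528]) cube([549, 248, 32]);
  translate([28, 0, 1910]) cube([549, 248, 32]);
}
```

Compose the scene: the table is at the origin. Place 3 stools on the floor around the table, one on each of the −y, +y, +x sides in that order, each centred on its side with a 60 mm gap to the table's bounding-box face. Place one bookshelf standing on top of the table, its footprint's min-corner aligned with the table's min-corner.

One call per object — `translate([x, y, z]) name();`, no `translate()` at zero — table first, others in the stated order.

table();
translate([412, -373, 0]) stool();
translate([412, 783, 0]) stool();
translate([1176, 205, 0]) stool();
translate([0, 0, 740]) bookshelf();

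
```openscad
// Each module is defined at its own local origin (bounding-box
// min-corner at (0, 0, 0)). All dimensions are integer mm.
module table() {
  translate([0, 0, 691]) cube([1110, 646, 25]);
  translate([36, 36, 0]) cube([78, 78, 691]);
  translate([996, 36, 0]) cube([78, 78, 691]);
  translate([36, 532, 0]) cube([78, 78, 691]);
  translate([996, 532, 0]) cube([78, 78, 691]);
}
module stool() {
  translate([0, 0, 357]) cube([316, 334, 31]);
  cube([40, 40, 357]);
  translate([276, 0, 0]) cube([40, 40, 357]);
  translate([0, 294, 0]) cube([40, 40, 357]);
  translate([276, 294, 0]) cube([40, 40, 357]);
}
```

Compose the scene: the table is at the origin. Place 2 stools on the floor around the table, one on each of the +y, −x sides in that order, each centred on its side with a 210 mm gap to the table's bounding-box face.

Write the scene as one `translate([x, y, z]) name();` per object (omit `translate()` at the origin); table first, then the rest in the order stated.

table();
translate([397, 856, 0]) stool();
translate([-526, 156, 0]) stool();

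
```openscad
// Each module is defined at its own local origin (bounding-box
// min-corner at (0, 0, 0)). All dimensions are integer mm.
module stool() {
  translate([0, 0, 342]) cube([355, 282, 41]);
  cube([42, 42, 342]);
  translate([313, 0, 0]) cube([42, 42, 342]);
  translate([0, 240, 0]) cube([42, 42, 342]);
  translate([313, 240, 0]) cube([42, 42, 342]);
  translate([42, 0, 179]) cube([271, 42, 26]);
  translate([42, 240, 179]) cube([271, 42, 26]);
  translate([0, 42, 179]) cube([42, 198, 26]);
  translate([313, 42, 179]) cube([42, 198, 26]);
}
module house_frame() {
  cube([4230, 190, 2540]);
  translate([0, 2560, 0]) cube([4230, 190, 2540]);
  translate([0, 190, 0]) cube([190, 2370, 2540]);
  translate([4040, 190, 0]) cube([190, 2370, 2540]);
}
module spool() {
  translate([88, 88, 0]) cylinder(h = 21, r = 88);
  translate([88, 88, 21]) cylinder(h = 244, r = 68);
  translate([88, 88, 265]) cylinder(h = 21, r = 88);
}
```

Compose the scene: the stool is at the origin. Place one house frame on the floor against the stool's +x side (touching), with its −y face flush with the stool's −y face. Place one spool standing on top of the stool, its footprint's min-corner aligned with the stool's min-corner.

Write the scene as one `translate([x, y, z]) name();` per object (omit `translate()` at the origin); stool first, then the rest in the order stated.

stool();
translate([355, 0, 0]) house_frame();
translate([0, 0, 383]) spool();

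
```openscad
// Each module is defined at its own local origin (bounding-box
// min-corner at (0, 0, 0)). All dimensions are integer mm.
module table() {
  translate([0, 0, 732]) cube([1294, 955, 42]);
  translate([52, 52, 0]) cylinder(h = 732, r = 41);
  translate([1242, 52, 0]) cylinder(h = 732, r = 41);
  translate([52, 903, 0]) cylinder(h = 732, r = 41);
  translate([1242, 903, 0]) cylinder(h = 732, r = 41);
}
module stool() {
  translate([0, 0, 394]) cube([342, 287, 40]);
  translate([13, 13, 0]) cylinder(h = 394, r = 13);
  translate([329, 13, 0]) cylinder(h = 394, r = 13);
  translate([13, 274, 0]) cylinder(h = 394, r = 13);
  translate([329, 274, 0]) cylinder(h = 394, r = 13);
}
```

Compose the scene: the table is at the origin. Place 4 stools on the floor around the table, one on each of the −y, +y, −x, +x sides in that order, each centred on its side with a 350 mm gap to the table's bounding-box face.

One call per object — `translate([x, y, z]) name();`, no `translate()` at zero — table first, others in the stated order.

table();
translate([476, -637, 0]) stool();
translate([476, 1305, 0]) stool();
translate([-692, 334, 0]) stool();
translate([1644, 334, 0]) stool();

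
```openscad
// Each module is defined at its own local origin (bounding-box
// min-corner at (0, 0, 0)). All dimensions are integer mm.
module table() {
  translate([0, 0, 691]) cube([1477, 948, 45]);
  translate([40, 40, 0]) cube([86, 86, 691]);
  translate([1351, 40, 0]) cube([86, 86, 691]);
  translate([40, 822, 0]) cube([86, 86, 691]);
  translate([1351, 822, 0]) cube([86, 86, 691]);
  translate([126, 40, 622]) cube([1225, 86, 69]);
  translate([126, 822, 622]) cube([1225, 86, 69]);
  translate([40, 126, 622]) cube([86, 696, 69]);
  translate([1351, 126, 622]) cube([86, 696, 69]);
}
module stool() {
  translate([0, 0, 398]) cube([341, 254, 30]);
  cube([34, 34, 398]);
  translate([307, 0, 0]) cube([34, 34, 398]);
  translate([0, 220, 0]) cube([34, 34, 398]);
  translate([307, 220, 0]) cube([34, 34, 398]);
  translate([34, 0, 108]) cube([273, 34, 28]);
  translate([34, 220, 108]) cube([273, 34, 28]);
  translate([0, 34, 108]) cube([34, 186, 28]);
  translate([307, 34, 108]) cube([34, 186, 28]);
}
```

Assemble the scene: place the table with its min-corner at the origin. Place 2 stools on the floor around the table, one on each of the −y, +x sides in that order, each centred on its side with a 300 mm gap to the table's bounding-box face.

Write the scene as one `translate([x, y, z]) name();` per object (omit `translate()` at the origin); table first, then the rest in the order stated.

table();
translate([568, -554, 0]) stool();
translate([1777, 347, 0]) stool();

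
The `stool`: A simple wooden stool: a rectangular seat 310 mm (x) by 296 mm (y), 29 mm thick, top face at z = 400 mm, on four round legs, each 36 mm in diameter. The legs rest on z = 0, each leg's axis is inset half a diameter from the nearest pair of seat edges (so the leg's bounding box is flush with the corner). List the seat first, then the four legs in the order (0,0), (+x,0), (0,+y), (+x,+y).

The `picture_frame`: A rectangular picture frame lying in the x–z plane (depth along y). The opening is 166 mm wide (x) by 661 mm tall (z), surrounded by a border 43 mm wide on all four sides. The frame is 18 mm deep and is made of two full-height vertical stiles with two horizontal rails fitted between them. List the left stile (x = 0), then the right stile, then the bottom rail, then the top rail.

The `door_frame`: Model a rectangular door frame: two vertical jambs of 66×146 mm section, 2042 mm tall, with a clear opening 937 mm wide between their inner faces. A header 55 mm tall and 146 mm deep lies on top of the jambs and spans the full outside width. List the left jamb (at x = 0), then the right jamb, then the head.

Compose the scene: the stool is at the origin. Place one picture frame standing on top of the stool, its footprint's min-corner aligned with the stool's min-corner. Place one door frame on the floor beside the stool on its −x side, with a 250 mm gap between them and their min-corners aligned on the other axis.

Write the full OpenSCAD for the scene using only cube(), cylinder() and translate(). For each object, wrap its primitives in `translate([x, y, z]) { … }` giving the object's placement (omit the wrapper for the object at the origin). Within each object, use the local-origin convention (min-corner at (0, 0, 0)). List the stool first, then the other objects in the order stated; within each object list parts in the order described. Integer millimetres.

translate([0, 0, 371]) cube([310, 296, 29]);
translate([18, 18, 0]) cylinder(h = 371, r = 18);
translate([292, 18, 0]) cylinder(h = 371, r = 18);
translate([18, 278, 0]) cylinder(h = 371, r = 18);
translate([292, 278, 0]) cylinder(h = 371, r = 18);
translate([0, 0, 400]) {
  cube([43, 18, 747]);
  translate([209, 0, 0]) cube([43, 18, 747]);
  translate([43, 0, 0]) cube([166, 18, 43]);
  translate([43, 0, 704]) cube([166, 18, 43]);
}
translate([-1319, 0, 0]) {
  cube([66, 146, 2042]);
  translate([1003, 0, 0]) cube([66, 146, 2042]);
  translate([0, 0, 2042]) cube([1069, 146, 55]);
}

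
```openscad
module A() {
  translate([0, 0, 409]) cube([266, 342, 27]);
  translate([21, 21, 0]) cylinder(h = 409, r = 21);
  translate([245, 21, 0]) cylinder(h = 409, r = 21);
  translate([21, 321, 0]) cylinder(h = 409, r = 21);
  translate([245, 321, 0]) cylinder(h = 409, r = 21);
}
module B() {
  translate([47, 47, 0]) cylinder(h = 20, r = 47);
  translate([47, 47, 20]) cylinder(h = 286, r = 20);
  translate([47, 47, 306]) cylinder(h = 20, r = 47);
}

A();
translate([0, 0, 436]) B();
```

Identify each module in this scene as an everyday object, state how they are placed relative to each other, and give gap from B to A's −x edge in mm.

The spool's min-x is at 0; the stool's min-x is 0; gap = 0 mm.

A is a stool. B is a spool. The spool is on top of the stool. The gap from the spool to the stool's −x edge is 0 mm.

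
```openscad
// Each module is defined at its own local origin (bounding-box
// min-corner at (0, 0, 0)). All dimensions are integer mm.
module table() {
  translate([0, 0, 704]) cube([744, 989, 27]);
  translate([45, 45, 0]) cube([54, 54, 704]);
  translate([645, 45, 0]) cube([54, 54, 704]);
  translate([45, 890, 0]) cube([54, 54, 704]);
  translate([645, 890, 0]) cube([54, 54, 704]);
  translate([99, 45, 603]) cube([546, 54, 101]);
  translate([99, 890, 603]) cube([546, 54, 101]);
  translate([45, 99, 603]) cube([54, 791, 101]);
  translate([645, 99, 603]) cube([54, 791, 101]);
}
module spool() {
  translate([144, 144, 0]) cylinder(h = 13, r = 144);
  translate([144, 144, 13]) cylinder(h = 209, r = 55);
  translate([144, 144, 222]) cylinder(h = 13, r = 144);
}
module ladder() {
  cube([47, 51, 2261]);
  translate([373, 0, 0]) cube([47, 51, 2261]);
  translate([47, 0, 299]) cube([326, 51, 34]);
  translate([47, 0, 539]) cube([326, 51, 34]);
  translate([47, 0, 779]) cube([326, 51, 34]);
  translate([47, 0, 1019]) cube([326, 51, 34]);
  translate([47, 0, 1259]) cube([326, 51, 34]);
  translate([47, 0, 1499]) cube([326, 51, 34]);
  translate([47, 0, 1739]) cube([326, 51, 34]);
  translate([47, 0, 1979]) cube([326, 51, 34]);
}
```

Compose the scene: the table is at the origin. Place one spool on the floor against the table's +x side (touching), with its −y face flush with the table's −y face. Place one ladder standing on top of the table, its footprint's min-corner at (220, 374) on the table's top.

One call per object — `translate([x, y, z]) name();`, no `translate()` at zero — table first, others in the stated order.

table();
translate([744, 0, 0]) spool();
translate([220, 374, 731]) ladder();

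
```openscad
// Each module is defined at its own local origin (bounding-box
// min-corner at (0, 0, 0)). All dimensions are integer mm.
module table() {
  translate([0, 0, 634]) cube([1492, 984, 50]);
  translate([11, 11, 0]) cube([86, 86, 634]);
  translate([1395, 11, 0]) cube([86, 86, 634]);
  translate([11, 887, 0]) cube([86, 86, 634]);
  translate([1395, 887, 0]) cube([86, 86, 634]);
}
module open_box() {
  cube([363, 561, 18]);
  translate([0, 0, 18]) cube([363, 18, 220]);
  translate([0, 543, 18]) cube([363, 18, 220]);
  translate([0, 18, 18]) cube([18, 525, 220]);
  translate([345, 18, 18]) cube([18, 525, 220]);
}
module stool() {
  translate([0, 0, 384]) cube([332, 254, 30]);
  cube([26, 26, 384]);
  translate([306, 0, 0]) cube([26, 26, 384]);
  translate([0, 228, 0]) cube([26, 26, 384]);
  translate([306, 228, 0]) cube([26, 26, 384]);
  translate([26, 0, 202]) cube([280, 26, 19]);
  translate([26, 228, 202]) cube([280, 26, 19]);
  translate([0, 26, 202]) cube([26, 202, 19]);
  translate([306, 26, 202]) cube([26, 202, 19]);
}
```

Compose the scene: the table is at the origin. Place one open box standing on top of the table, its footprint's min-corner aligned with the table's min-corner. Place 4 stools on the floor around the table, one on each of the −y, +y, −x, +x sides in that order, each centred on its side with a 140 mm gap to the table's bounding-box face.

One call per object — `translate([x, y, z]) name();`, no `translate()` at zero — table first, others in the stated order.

table();
translate([0, 0, 684]) open_box();
translate([580, -394, 0]) stool();
translate([580, 1124, 0]) stool();
translate([-472, 365, 0]) stool();
translate([1632, 365, 0]) stool();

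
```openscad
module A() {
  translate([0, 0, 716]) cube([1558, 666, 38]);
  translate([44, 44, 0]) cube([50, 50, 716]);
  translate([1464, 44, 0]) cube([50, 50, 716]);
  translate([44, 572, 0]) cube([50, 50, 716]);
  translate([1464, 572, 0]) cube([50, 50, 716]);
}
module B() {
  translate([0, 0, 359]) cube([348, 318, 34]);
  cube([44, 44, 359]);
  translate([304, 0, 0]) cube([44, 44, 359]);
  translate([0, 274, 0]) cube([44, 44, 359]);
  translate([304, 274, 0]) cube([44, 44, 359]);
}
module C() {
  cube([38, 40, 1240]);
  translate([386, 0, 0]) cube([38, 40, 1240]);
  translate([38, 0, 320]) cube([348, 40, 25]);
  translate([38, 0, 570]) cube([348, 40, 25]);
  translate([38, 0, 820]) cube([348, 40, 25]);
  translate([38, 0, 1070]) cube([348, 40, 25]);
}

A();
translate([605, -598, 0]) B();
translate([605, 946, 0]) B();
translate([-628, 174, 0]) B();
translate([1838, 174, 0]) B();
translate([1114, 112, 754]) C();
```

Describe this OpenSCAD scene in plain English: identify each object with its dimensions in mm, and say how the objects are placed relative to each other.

A is a table: top 1558 mm (x) × 666 mm (y), 38 mm thick, upper face at z = 754 mm, on four 50×50 mm square legs, each inset 44 mm from the nearest pair of top edges, running from z = 0 to the bottom of the top.

B is a four-legged stool. The seat is 348×318 mm, 34 mm thick, top at z = 393 mm. It stands on four square legs, each 44×44 mm in cross-section, from z = 0 to the seat underside, each flush with a corner of the seat.

C is a straight ladder. Two 38×40 mm vertical rails, 1240 mm tall, stand 424 mm apart (outside-to-outside) with their front faces coplanar on the −y side. 4 rungs, each 40 mm deep and 25 mm tall, span between the inner faces of the rails, front faces flush with the rails. The lowest rung's underside is at z = 320 mm and rungs are spaced 250 mm apart (underside to underside).

Four stools sit around the table at the −y, +y, −x, +x sides. The ladder is on top of the table.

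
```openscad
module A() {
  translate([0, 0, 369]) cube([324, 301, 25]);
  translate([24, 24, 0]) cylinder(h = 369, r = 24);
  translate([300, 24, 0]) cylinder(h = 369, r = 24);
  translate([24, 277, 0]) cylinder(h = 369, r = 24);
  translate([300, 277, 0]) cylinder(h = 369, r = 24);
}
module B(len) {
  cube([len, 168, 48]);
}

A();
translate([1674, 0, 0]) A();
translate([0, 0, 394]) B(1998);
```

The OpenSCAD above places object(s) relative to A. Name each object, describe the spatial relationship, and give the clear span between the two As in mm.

Second stool starts at x = 1674; first ends at x = 324; clear span = 1674 − 324 = 1350 mm.

A is a stool. B is a beam. A beam spans the tops of two stools. The clear span between the two stools is 1350 mm.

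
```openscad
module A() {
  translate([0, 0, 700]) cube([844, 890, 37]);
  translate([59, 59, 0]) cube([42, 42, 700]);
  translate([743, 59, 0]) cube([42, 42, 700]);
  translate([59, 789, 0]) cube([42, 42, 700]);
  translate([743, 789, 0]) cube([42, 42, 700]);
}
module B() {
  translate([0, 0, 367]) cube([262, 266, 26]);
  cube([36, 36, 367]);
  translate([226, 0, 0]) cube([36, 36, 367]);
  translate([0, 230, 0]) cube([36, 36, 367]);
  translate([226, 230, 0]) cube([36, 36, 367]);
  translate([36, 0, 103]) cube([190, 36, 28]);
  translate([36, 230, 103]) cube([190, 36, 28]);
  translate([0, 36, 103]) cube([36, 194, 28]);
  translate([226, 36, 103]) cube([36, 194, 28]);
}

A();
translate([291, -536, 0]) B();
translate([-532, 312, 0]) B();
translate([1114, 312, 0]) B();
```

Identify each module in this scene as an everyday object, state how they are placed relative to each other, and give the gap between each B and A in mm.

Each stool's nearest face is 270 mm from the table's bounding box.

A is a table. B is a stool. Three stools sit around the table at the −y, −x, +x sides. The gap between each stool and the table is 270 mm.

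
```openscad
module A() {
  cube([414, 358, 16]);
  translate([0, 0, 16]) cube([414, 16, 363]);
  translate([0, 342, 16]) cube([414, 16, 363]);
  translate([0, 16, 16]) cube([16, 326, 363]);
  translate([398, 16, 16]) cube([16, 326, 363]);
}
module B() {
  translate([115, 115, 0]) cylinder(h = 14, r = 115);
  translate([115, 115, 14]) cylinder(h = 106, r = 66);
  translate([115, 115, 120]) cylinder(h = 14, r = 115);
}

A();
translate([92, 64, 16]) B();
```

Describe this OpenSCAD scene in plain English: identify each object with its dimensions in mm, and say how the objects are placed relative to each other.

A is an open-topped rectangular box: outside dimensions 414×358×379 mm, with a uniform wall and base thickness of 16 mm. The base is a full 414×358 slab on the floor; four walls sit on top of the base. The front and back walls (the −y and +y sides) span the full width; the two side walls fit between them.

B is a spool: two coaxial disc flanges of radius 115 mm and thickness 14 mm, joined by a core cylinder of radius 66 mm and height 106 mm. The lower flange rests on z = 0 and the three cylinders share a vertical axis.

The spool sits inside the open box, centred.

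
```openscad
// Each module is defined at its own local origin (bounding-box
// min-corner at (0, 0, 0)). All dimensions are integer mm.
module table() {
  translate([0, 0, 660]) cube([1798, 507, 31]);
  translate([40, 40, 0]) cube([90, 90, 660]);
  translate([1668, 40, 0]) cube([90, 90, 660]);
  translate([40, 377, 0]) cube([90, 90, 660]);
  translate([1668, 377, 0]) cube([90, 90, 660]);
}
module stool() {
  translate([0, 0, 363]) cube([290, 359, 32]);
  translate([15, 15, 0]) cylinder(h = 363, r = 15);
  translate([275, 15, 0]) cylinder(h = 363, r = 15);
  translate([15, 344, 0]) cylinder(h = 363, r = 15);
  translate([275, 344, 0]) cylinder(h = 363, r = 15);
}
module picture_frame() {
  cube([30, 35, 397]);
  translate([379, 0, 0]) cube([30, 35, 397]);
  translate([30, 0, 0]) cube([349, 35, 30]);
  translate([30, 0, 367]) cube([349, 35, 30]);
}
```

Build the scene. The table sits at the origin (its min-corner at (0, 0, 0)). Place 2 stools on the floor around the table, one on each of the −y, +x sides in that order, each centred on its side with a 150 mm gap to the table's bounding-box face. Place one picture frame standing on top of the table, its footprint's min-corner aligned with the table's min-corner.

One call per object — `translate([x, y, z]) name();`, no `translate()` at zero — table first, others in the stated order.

table();
translate([754, -509, 0]) stool();
translate([1948, 74, 0]) stool();
translate([0, 0, 691]) picture_frame();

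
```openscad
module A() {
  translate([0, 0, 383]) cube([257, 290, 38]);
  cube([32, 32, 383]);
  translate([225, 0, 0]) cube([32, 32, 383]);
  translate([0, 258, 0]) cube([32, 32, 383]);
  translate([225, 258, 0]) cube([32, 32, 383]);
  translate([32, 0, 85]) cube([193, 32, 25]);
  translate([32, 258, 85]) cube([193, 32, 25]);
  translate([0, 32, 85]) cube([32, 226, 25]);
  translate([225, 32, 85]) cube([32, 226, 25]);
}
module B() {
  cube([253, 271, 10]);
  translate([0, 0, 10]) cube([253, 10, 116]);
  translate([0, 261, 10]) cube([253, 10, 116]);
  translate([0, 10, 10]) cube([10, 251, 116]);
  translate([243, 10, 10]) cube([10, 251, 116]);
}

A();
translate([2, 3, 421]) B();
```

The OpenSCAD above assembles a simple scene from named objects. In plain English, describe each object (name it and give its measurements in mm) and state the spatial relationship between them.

A is a four-legged stool. The seat is 257×290 mm, 38 mm thick, top at z = 421 mm. It stands on four square legs, each 32×32 mm in cross-section, from z = 0 to the seat underside, each flush with a corner of the seat. Four stretchers, 32 mm wide and 25 mm tall, connect adjacent legs with their undersides at z = 85 mm, each running between the inner faces of the legs it joins and aligned with the legs' outer faces on the other axis.

B is an open storage box with external size 253×271×126 mm and wall thickness 10 mm (the base is also 10 mm thick). The base covers the whole footprint; the four walls stand on the base, with the y-facing walls full-width and the x-facing walls fitting between their inner faces.

The open box is on top of the stool.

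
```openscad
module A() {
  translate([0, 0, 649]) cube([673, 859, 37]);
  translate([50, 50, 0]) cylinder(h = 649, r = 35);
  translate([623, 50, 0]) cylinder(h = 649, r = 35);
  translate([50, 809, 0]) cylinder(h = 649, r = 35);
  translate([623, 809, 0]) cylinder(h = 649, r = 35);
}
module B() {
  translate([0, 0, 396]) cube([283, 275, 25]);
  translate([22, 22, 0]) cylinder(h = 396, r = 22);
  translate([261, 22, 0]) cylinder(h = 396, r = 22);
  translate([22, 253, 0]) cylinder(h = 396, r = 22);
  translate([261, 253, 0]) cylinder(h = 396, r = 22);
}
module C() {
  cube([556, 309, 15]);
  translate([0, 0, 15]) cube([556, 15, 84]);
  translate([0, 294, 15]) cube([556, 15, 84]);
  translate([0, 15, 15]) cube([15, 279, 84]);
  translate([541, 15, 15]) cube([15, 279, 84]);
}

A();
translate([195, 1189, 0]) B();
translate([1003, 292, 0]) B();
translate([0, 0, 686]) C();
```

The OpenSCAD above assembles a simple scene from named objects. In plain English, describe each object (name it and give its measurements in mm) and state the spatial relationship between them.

A is a table: top 673 mm (x) × 859 mm (y), 37 mm thick, upper face at z = 686 mm, on four round legs of 70 mm diameter, each leg's bounding box inset 15 mm from the nearest pair of top edges, running from z = 0 to the bottom of the top.

B is a simple wooden stool: a rectangular seat 283 mm (x) by 275 mm (y), 25 mm thick, top face at z = 421 mm, on four round legs, each 44 mm in diameter. The legs rest on z = 0, each leg's axis is inset half a diameter from the nearest pair of seat edges (so the leg's bounding box is flush with the corner).

C is an open storage box with external size 556×309×99 mm and wall thickness 15 mm (the base is also 15 mm thick). The base covers the whole footprint; the four walls stand on the base, with the y-facing walls full-width and the x-facing walls fitting between their inner faces.

Two stools sit around the table at the +y, +x sides. The open box is on top of the table.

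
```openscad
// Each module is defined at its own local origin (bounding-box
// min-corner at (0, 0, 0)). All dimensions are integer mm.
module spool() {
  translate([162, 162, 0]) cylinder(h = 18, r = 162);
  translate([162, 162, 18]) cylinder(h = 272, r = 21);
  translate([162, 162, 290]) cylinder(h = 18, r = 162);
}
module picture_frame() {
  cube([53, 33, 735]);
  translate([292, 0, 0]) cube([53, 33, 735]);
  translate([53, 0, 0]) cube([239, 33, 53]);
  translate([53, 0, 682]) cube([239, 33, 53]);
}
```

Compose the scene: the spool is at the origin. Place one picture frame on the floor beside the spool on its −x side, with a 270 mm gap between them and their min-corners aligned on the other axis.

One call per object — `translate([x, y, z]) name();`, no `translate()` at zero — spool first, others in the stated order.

spool();
translate([-615, 0, 0]) picture_frame();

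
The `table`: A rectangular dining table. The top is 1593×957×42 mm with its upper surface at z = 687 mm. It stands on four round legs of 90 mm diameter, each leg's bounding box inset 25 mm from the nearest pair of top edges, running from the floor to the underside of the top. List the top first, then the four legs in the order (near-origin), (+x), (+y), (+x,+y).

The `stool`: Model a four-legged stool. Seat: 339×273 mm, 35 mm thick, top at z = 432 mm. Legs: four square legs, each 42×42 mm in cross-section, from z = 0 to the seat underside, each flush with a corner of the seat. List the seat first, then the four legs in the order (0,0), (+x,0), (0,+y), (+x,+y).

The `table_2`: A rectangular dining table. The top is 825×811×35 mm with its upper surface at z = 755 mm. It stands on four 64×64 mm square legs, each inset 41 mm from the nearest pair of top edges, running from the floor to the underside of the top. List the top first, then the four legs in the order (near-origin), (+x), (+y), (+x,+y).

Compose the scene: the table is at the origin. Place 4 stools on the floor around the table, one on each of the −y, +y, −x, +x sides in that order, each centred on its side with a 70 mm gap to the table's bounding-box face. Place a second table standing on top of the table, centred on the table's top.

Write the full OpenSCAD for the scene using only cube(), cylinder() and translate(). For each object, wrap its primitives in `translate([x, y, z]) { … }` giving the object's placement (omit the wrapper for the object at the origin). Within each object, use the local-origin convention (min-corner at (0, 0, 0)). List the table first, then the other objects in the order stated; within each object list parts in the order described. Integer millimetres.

translate([0, 0, 645]) cube([1593, 957, 42]);
translate([70, 70, 0]) cylinder(h = 645, r = 45);
translate([1523, 70, 0]) cylinder(h = 645, r = 45);
translate([70, 887, 0]) cylinder(h = 645, r = 45);
translate([1523, 887, 0]) cylinder(h = 645, r = 45);
translate([627, -343, 0]) {
  translate([0, 0, 397]) cube([339, 273, 35]);
  cube([42, 42, 397]);
  translate([297, 0, 0]) cube([42, 42, 397]);
  translate([0, 231, 0]) cube([42, 42, 397]);
  translate([297, 231, 0]) cube([42, 42, 397]);
}
translate([627, 1027, 0]) {
  translate([0, 0, 397]) cube([339, 273, 35]);
  cube([42, 42, 397]);
  translate([297, 0, 0]) cube([42, 42, 397]);
  translate([0, 231, 0]) cube([42, 42, 397]);
  translate([297, 231, 0]) cube([42, 42, 397]);
}
translate([-409, 342, 0]) {
  translate([0, 0, 397]) cube([339, 273, 35]);
  cube([42, 42, 397]);
  translate([297, 0, 0]) cube([42, 42, 397]);
  translate([0, 231, 0]) cube([42, 42, 397]);
  translate([297, 231, 0]) cube([42, 42, 397]);
}
translate([1663, 342, 0]) {
  translate([0, 0, 397]) cube([339, 273, 35]);
  cube([42, 42, 397]);
  translate([297, 0, 0]) cube([42, 42, 397]);
  translate([0, 231, 0]) cube([42, 42, 397]);
  translate([297, 231, 0]) cube([42, 42, 397]);
}
translate([384, 73, 687]) {
  translate([0, 0, 720]) cube([825, 811, 35]);
  translate([41, 41, 0]) cube([64, 64, 720]);
  translate([720, 41, 0]) cube([64, 64, 720]);
  translate([41, 706, 0]) cube([64, 64, 720]);
  translate([720, 706, 0]) cube([64, 64, 720]);
}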